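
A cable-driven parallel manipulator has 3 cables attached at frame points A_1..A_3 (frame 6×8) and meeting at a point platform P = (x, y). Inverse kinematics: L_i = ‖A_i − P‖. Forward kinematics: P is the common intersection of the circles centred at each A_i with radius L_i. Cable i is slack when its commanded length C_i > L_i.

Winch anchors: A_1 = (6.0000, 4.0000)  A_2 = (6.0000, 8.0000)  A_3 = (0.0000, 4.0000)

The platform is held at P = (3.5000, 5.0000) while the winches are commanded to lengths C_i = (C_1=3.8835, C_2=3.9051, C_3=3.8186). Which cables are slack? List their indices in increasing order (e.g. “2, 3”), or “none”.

cable 1: L_1 = ‖A_1−P‖ = 2.6926;  C_1 = 3.8835 → slack
cable 2: L_2 = ‖A_2−P‖ = 3.9051;  C_2 = 3.9051 → taut
cable 3: L_3 = ‖A_3−P‖ = 3.6401;  C_3 = 3.8186 → slack

1, 3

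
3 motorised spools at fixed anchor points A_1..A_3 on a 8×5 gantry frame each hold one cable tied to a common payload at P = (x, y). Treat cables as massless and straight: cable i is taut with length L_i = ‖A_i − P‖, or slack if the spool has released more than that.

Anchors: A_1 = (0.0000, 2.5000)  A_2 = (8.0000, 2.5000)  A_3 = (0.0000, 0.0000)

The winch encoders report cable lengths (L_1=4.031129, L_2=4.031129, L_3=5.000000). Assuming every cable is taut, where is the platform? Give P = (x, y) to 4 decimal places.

each cable: (A_i−P)·(A_i−P) = L_i²; let q_i = ‖A_i‖²−L_i²
q_1 = 0.0000+6.2500−16.2500 = -10.0000
row 1: -16.0000x + 0.0000y = -64.0000  (q_2=54.0000)
row 2: 0.0000x + 5.0000y = 15.0000  (q_3=-25.0000)
Cramer on rows 1–2 → x = 4.0000, y = 3.0000

(4.0000, 3.0000)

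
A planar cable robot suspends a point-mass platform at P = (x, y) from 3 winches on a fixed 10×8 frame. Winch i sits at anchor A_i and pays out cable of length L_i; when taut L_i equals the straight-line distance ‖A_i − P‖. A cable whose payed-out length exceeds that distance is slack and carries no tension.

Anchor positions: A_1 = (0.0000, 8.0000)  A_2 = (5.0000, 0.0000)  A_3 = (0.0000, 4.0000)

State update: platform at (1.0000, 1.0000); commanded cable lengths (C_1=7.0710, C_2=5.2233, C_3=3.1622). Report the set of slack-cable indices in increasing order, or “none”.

cable 1: √((-1.0000)²+(7.0000)²)=7.0711, C_1=7.0710: taut
cable 2: √((4.0000)²+(-1.0000)²)=4.1231, C_2=5.2233: slack
cable 3: √((-1.0000)²+(3.0000)²)=3.1623, C_3=3.1622: taut

2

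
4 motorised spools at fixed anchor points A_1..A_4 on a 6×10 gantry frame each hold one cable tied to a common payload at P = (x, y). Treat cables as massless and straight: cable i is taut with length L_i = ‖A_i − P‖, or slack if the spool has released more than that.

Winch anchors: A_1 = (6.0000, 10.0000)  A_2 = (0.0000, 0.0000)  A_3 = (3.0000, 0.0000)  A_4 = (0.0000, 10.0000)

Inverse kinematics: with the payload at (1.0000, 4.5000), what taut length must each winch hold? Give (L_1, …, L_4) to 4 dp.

L_1: Δ = A_1−P = (5.0000, 5.5000) → ‖Δ‖ = √55.2500 = 7.4330
L_2: Δ = A_2−P = (-1.0000, -4.5000) → ‖Δ‖ = √21.2500 = 4.6098
L_3: Δ = A_3−P = (2.0000, -4.5000) → ‖Δ‖ = √24.2500 = 4.9244
L_4: Δ = A_4−P = (-1.0000, 5.5000) → ‖Δ‖ = √31.2500 = 5.5902

(7.4330, 4.6098, 4.9244, 5.5902)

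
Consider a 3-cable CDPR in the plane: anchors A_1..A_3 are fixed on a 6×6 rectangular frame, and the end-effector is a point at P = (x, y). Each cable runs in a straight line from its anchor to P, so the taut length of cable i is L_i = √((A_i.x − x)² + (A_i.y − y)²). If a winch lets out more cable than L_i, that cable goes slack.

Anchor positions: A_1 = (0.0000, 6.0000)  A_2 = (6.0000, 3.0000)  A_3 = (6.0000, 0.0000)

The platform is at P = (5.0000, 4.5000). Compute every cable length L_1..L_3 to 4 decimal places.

cable 1: Δx=-5.0000, Δy=1.5000; L_1 = √(Δx²+Δy²) = 5.2202
cable 2: Δx=1.0000, Δy=-1.5000; L_2 = √(Δx²+Δy²) = 1.8028
cable 3: Δx=1.0000, Δy=-4.5000; L_3 = √(Δx²+Δy²) = 4.6098

(5.2202, 1.8028, 4.6098)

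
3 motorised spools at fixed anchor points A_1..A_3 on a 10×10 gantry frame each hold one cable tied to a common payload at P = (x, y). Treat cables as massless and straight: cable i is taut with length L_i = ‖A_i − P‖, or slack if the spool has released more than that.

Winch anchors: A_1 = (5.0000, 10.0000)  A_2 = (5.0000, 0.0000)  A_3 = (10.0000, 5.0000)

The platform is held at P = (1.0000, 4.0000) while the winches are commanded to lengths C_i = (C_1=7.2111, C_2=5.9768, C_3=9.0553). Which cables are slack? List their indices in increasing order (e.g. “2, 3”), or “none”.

2

cable 1: L_1 = ‖A_1−P‖ = 7.2111;  C_1 = 7.2111 → taut
cable 2: L_2 = ‖A_2−P‖ = 5.6569;  C_2 = 5.9768 → slack
cable 3: L_3 = ‖A_3−P‖ = 9.0554;  C_3 = 9.0553 → taut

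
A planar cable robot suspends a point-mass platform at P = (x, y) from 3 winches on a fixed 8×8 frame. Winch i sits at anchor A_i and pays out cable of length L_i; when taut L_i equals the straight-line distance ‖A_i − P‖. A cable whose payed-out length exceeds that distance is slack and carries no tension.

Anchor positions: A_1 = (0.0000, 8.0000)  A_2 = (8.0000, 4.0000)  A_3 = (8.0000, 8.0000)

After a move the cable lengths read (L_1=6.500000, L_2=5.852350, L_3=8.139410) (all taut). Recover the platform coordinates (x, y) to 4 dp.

(2.5000, 2.0000)

expand ‖A_i−P‖²=L_i² and subtract eq 1 (k_i ≔ ‖A_i‖²−L_i²)
k_1 = 0.0000+64.0000−42.2500 = 21.7500
eq1−eq2 → [-16.0000  8.0000]·P = -24.0000
eq1−eq3 → [-16.0000  0.0000]·P = -40.0000
2×2 solve → P = (2.5000, 2.0000)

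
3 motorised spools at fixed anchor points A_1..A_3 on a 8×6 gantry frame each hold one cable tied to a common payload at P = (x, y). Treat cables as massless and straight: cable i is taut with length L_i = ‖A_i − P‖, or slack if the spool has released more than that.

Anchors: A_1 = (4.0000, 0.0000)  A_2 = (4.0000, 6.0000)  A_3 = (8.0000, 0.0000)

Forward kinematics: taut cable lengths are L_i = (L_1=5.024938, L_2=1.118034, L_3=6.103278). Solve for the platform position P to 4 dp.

(4.5000, 5.0000)

each cable: (A_i−P)·(A_i−P) = L_i²; let k_i = ‖A_i‖²−L_i²
k_1 = 16.0000+0.0000−25.2500 = -9.2500
row 1: 0.0000x − 12.0000y = -60.0000  (k_2=50.7500)
row 2: -8.0000x + 0.0000y = -36.0000  (k_3=26.7500)
Cramer on rows 1–2 → x = 4.5000, y = 5.0000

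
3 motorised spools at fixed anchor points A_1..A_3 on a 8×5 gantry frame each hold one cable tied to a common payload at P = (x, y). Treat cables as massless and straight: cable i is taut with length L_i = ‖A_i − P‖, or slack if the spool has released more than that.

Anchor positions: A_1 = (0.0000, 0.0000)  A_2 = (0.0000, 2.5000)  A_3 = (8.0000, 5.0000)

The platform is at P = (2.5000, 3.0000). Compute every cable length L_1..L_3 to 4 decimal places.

cable 1: Δx=-2.5000, Δy=-3.0000; L_1 = √(Δx²+Δy²) = 3.9051
cable 2: Δx=-2.5000, Δy=-0.5000; L_2 = √(Δx²+Δy²) = 2.5495
cable 3: Δx=5.5000, Δy=2.0000; L_3 = √(Δx²+Δy²) = 5.8523

(3.9051, 2.5495, 5.8523)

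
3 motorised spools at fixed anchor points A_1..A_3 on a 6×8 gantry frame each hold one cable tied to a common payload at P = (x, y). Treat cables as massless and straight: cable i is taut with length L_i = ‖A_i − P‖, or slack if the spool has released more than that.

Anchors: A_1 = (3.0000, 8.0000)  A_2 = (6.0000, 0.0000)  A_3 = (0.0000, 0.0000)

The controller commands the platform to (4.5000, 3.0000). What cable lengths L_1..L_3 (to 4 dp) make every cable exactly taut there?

L_1: Δ = A_1−P = (-1.5000, 5.0000) → ‖Δ‖ = √27.2500 = 5.2202
L_2: Δ = A_2−P = (1.5000, -3.0000) → ‖Δ‖ = √11.2500 = 3.3541
L_3: Δ = A_3−P = (-4.5000, -3.0000) → ‖Δ‖ = √29.2500 = 5.4083

(5.2202, 3.3541, 5.4083)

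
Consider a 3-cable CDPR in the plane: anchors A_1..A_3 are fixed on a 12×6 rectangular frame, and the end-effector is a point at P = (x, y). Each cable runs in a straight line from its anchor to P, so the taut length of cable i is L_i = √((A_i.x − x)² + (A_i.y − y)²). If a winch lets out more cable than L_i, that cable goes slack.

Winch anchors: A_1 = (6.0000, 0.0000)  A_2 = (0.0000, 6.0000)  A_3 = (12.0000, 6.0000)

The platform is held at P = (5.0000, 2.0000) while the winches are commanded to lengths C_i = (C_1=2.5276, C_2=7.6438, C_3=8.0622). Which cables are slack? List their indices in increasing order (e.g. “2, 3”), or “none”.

1, 2

i=1: geometric 2.2361 vs commanded 2.5276 ⇒ slack
i=2: geometric 6.4031 vs commanded 7.6438 ⇒ slack
i=3: geometric 8.0623 vs commanded 8.0622 ⇒ taut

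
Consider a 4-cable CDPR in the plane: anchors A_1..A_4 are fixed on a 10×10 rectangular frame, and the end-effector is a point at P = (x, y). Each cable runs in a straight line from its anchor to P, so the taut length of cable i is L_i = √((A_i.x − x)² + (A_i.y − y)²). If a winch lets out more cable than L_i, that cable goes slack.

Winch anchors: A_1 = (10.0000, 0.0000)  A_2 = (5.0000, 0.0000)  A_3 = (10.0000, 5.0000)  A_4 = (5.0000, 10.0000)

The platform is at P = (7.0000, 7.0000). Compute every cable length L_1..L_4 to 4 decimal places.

(7.6158, 7.2801, 3.6056, 3.6056)

L_1: Δ = A_1−P = (3.0000, -7.0000) → ‖Δ‖ = √58.0000 = 7.6158
L_2: Δ = A_2−P = (-2.0000, -7.0000) → ‖Δ‖ = √53.0000 = 7.2801
L_3: Δ = A_3−P = (3.0000, -2.0000) → ‖Δ‖ = √13.0000 = 3.6056
L_4: Δ = A_4−P = (-2.0000, 3.0000) → ‖Δ‖ = √13.0000 = 3.6056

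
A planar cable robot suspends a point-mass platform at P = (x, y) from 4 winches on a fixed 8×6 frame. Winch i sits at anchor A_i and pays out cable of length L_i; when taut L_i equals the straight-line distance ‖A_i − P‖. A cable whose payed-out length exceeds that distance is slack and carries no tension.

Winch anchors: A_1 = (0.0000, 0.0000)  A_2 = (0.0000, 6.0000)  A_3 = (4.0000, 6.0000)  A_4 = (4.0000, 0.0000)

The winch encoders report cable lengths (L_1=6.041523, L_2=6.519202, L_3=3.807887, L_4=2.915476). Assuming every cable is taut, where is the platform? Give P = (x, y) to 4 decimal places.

(5.5000, 2.5000)

circle eqns → linear via eq_j − eq_1; set c_j = A_j·A_j − L_j²
c_1 = 0.0000+0.0000−36.5000 = -36.5000
0.0000·x − 12.0000·y = c_1−c_2 = -30.0000
-8.0000·x − 12.0000·y = c_1−c_3 = -74.0000
-8.0000·x + 0.0000·y = c_1−c_4 = -44.0000
solve first two rows → x=5.5000, y=2.5000
check cable 4: ‖A_4−P‖² = 8.5000 ≈ L_4² = 8.5000 ✓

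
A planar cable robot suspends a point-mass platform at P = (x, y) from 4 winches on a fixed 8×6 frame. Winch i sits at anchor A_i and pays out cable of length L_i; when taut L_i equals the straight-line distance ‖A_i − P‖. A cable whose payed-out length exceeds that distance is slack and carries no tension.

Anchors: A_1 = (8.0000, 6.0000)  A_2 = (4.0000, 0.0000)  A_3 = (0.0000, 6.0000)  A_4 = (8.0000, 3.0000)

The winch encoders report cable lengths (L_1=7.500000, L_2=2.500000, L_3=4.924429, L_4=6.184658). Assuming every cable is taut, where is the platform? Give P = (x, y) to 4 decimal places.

circle eqns → linear via eq_j − eq_1; set c_j = A_j·A_j − L_j²
c_1 = 64.0000+36.0000−56.2500 = 43.7500
8.0000·x + 12.0000·y = c_1−c_2 = 34.0000
16.0000·x + 0.0000·y = c_1−c_3 = 32.0000
0.0000·x + 6.0000·y = c_1−c_4 = 9.0000
solve first two rows → x=2.0000, y=1.5000
check cable 4: ‖A_4−P‖² = 38.2500 ≈ L_4² = 38.2500 ✓

(2.0000, 1.5000)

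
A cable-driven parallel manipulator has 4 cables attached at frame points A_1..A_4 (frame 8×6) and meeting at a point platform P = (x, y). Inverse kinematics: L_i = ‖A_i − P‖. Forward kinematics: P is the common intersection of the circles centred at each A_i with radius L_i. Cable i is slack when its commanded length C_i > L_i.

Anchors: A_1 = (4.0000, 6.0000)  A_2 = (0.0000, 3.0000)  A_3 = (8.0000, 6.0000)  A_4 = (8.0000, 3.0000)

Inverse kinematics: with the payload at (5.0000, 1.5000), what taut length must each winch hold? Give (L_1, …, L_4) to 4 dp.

(4.6098, 5.2202, 5.4083, 3.3541)

cable 1: Δx=-1.0000, Δy=4.5000; L_1 = √(Δx²+Δy²) = 4.6098
cable 2: Δx=-5.0000, Δy=1.5000; L_2 = √(Δx²+Δy²) = 5.2202
cable 3: Δx=3.0000, Δy=4.5000; L_3 = √(Δx²+Δy²) = 5.4083
cable 4: Δx=3.0000, Δy=1.5000; L_4 = √(Δx²+Δy²) = 3.3541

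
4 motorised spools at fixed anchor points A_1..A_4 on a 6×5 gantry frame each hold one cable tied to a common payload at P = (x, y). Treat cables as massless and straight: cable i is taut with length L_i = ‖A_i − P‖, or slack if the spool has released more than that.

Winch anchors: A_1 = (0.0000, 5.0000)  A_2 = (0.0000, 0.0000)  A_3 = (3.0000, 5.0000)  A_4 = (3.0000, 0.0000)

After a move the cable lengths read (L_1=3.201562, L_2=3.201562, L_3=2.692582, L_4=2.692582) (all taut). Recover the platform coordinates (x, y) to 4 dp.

(2.0000, 2.5000)

circle eqns → linear via eq_j − eq_1; set q_j = A_j·A_j − L_j²
q_1 = 0.0000+25.0000−10.2500 = 14.7500
0.0000·x + 10.0000·y = q_1−q_2 = 25.0000
-6.0000·x + 0.0000·y = q_1−q_3 = -12.0000
-6.0000·x + 10.0000·y = q_1−q_4 = 13.0000
solve first two rows → x=2.0000, y=2.5000
check cable 4: ‖A_4−P‖² = 7.2500 ≈ L_4² = 7.2500 ✓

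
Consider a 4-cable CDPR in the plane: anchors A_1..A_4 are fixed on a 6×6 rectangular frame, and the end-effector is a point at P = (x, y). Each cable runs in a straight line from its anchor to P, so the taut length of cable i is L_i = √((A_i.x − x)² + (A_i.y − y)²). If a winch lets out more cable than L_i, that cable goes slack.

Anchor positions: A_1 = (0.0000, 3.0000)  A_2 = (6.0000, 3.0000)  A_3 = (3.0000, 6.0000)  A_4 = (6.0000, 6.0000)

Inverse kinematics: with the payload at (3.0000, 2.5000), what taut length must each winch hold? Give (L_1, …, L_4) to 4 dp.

(3.0414, 3.0414, 3.5000, 4.6098)

cable 1: Δx=-3.0000, Δy=0.5000; L_1 = √(Δx²+Δy²) = 3.0414
cable 2: Δx=3.0000, Δy=0.5000; L_2 = √(Δx²+Δy²) = 3.0414
cable 3: Δx=0.0000, Δy=3.5000; L_3 = √(Δx²+Δy²) = 3.5000
cable 4: Δx=3.0000, Δy=3.5000; L_4 = √(Δx²+Δy²) = 4.6098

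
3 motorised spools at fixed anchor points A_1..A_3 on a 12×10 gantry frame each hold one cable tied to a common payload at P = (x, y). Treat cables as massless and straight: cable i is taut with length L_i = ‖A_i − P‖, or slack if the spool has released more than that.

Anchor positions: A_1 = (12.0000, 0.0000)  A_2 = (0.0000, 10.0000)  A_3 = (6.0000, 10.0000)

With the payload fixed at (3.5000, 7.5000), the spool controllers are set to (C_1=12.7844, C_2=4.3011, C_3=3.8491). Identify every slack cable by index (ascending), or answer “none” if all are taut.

cable 1: √((8.5000)²+(-7.5000)²)=11.3358, C_1=12.7844: slack
cable 2: √((-3.5000)²+(2.5000)²)=4.3012, C_2=4.3011: taut
cable 3: √((2.5000)²+(2.5000)²)=3.5355, C_3=3.8491: slack

1, 3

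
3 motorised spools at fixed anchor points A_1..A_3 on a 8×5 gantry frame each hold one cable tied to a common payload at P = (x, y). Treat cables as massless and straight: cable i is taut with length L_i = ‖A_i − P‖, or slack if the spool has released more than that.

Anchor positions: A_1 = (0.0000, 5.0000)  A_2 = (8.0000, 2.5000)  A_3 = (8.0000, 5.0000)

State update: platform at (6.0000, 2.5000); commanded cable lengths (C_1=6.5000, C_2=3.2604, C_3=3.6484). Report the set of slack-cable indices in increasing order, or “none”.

i=1: geometric 6.5000 vs commanded 6.5000 ⇒ taut
i=2: geometric 2.0000 vs commanded 3.2604 ⇒ slack
i=3: geometric 3.2016 vs commanded 3.6484 ⇒ slack

2, 3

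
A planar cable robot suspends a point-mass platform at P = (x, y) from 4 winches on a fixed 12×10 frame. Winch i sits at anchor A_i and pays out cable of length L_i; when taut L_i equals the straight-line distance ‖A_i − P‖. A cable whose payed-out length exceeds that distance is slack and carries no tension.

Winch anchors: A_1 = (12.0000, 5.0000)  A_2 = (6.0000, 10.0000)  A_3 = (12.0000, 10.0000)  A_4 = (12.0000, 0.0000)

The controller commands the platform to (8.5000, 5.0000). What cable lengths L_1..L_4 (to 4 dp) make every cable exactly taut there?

L_1: Δ = A_1−P = (3.5000, 0.0000) → ‖Δ‖ = √12.2500 = 3.5000
L_2: Δ = A_2−P = (-2.5000, 5.0000) → ‖Δ‖ = √31.2500 = 5.5902
L_3: Δ = A_3−P = (3.5000, 5.0000) → ‖Δ‖ = √37.2500 = 6.1033
L_4: Δ = A_4−P = (3.5000, -5.0000) → ‖Δ‖ = √37.2500 = 6.1033

(3.5000, 5.5902, 6.1033, 6.1033)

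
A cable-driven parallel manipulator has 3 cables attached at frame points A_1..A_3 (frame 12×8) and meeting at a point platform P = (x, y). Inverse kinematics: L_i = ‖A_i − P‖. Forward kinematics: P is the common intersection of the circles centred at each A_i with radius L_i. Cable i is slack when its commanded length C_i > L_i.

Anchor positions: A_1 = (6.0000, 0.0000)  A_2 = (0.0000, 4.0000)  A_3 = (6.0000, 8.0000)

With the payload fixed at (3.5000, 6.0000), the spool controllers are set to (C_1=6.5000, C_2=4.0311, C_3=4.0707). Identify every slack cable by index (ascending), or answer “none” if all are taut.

3

i=1: geometric 6.5000 vs commanded 6.5000 ⇒ taut
i=2: geometric 4.0311 vs commanded 4.0311 ⇒ taut
i=3: geometric 3.2016 vs commanded 4.0707 ⇒ slack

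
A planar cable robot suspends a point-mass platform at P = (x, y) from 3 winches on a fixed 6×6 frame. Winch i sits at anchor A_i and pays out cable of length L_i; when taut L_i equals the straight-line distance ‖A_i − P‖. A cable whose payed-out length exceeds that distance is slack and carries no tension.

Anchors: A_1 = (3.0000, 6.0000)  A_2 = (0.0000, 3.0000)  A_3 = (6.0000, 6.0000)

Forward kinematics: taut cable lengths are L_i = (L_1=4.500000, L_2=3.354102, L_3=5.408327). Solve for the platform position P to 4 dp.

(3.0000, 1.5000)

each cable: (A_i−P)·(A_i−P) = L_i²; let c_i = ‖A_i‖²−L_i²
c_1 = 9.0000+36.0000−20.2500 = 24.7500
row 1: 6.0000x + 6.0000y = 27.0000  (c_2=-2.2500)
row 2: -6.0000x + 0.0000y = -18.0000  (c_3=42.7500)
Cramer on rows 1–2 → x = 3.0000, y = 1.5000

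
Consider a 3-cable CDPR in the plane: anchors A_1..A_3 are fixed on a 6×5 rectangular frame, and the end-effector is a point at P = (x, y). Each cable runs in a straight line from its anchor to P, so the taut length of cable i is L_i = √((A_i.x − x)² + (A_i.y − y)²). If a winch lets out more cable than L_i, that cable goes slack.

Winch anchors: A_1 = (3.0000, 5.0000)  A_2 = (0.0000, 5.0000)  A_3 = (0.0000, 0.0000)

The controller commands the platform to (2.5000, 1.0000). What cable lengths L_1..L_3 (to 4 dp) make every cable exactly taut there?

(4.0311, 4.7170, 2.6926)

cable 1: Δx=0.5000, Δy=4.0000; L_1 = √(Δx²+Δy²) = 4.0311
cable 2: Δx=-2.5000, Δy=4.0000; L_2 = √(Δx²+Δy²) = 4.7170
cable 3: Δx=-2.5000, Δy=-1.0000; L_3 = √(Δx²+Δy²) = 2.6926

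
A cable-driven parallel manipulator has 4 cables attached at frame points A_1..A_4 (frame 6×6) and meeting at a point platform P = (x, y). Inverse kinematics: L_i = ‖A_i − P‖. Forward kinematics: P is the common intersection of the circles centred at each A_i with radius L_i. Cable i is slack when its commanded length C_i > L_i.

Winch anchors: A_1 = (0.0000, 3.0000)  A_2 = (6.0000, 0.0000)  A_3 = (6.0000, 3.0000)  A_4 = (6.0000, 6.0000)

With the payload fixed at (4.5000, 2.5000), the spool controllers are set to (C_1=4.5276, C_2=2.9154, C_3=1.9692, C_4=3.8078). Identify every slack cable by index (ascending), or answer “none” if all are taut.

cable 1: √((-4.5000)²+(0.5000)²)=4.5277, C_1=4.5276: taut
cable 2: √((1.5000)²+(-2.5000)²)=2.9155, C_2=2.9154: taut
cable 3: √((1.5000)²+(0.5000)²)=1.5811, C_3=1.9692: slack
cable 4: √((1.5000)²+(3.5000)²)=3.8079, C_4=3.8078: taut

3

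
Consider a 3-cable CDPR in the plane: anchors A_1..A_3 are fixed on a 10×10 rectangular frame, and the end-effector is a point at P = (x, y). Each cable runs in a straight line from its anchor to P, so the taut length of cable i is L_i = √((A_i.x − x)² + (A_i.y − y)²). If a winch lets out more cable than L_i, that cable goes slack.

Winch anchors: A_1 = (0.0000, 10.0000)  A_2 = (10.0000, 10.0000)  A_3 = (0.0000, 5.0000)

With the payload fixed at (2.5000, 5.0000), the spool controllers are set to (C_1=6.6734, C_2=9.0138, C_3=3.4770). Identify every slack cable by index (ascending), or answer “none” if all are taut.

cable 1: √((-2.5000)²+(5.0000)²)=5.5902, C_1=6.6734: slack
cable 2: √((7.5000)²+(5.0000)²)=9.0139, C_2=9.0138: taut
cable 3: √((-2.5000)²+(0.0000)²)=2.5000, C_3=3.4770: slack

1, 3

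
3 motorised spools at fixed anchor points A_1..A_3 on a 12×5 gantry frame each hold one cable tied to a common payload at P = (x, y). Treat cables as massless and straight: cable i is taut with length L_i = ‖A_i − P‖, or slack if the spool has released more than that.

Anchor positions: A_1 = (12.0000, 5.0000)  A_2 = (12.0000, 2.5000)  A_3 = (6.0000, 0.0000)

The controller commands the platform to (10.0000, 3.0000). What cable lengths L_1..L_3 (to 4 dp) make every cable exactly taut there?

(2.8284, 2.0616, 5.0000)

cable 1: Δx=2.0000, Δy=2.0000; L_1 = √(Δx²+Δy²) = 2.8284
cable 2: Δx=2.0000, Δy=-0.5000; L_2 = √(Δx²+Δy²) = 2.0616
cable 3: Δx=-4.0000, Δy=-3.0000; L_3 = √(Δx²+Δy²) = 5.0000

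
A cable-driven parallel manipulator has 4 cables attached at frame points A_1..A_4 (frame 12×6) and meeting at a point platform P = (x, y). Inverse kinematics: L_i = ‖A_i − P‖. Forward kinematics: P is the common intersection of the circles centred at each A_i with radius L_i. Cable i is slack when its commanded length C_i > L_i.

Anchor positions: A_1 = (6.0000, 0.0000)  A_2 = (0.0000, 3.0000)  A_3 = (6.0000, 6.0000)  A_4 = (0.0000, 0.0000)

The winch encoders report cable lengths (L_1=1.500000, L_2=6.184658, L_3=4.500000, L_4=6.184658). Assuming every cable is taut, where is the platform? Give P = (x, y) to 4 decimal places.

(6.0000, 1.5000)

expand ‖A_i−P‖²=L_i² and subtract eq 1 (c_i ≔ ‖A_i‖²−L_i²)
c_1 = 36.0000+0.0000−2.2500 = 33.7500
eq1−eq2 → [12.0000  -6.0000]·P = 63.0000
eq1−eq3 → [0.0000  -12.0000]·P = -18.0000
eq1−eq4 → [12.0000  0.0000]·P = 72.0000
2×2 solve → P = (6.0000, 1.5000)
check cable 4: ‖A_4−P‖² = 38.2500 ≈ L_4² = 38.2500 ✓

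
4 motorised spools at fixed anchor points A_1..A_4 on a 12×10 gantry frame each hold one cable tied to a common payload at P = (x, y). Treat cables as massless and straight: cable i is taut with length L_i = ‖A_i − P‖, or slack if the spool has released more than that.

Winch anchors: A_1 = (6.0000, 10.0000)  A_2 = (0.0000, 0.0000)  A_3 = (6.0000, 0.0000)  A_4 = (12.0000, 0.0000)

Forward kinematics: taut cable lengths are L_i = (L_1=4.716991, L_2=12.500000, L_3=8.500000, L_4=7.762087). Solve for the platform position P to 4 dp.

(10.0000, 7.5000)

circle eqns → linear via eq_j − eq_1; set k_j = A_j·A_j − L_j²
k_1 = 36.0000+100.0000−22.2500 = 113.7500
12.0000·x + 20.0000·y = k_1−k_2 = 270.0000
0.0000·x + 20.0000·y = k_1−k_3 = 150.0000
-12.0000·x + 20.0000·y = k_1−k_4 = 30.0000
solve first two rows → x=10.0000, y=7.5000
check cable 4: ‖A_4−P‖² = 60.2500 ≈ L_4² = 60.2500 ✓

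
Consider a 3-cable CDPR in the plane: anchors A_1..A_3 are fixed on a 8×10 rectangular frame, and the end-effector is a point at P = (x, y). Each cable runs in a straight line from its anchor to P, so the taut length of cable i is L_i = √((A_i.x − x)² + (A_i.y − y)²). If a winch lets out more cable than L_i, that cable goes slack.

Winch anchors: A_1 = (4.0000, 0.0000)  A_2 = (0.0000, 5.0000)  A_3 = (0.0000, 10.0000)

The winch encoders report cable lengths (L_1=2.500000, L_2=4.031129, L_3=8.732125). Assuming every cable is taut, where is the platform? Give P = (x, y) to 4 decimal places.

(2.0000, 1.5000)

circle eqns → linear via eq_j − eq_1; set q_j = A_j·A_j − L_j²
q_1 = 16.0000+0.0000−6.2500 = 9.7500
8.0000·x − 10.0000·y = q_1−q_2 = 1.0000
8.0000·x − 20.0000·y = q_1−q_3 = -14.0000
solve first two rows → x=2.0000, y=1.5000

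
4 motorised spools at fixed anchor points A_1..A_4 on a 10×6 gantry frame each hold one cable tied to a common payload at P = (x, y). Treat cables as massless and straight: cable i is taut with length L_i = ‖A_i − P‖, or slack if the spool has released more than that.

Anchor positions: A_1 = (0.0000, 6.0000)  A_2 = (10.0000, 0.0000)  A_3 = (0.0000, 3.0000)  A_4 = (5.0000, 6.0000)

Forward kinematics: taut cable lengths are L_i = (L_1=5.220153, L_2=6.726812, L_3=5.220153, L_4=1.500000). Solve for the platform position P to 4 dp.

circle eqns → linear via eq_j − eq_1; set k_j = A_j·A_j − L_j²
k_1 = 0.0000+36.0000−27.2500 = 8.7500
-20.0000·x + 12.0000·y = k_1−k_2 = -46.0000
0.0000·x + 6.0000·y = k_1−k_3 = 27.0000
-10.0000·x + 0.0000·y = k_1−k_4 = -50.0000
solve first two rows → x=5.0000, y=4.5000
check cable 4: ‖A_4−P‖² = 2.2500 ≈ L_4² = 2.2500 ✓

(5.0000, 4.5000)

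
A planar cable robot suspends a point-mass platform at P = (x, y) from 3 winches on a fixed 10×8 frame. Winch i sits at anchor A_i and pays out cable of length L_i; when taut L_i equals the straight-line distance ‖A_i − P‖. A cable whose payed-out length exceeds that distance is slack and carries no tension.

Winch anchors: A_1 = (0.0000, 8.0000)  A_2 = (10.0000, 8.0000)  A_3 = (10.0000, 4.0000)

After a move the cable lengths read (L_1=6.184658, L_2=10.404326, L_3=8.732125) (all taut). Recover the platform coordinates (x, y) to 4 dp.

expand ‖A_i−P‖²=L_i² and subtract eq 1 (k_i ≔ ‖A_i‖²−L_i²)
k_1 = 0.0000+64.0000−38.2500 = 25.7500
eq1−eq2 → [-20.0000  0.0000]·P = -30.0000
eq1−eq3 → [-20.0000  8.0000]·P = -14.0000
2×2 solve → P = (1.5000, 2.0000)

(1.5000, 2.0000)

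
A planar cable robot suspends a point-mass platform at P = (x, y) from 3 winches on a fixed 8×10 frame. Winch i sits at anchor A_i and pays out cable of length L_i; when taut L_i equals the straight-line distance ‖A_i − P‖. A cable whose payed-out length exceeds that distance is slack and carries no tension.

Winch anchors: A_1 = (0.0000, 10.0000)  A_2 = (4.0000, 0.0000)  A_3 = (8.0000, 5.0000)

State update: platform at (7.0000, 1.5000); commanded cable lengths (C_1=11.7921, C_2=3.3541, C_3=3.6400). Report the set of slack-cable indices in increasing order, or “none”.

cable 1: L_1 = ‖A_1−P‖ = 11.0114;  C_1 = 11.7921 → slack
cable 2: L_2 = ‖A_2−P‖ = 3.3541;  C_2 = 3.3541 → taut
cable 3: L_3 = ‖A_3−P‖ = 3.6401;  C_3 = 3.6400 → taut

1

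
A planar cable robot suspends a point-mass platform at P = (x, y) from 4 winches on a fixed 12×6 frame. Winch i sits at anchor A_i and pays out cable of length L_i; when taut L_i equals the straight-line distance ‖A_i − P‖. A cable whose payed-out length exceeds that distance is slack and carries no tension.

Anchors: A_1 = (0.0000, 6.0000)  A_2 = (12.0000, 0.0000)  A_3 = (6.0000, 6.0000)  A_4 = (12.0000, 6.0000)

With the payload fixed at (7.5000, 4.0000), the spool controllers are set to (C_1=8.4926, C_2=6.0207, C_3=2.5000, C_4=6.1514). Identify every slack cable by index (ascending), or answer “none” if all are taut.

1, 4

i=1: geometric 7.7621 vs commanded 8.4926 ⇒ slack
i=2: geometric 6.0208 vs commanded 6.0207 ⇒ taut
i=3: geometric 2.5000 vs commanded 2.5000 ⇒ taut
i=4: geometric 4.9244 vs commanded 6.1514 ⇒ slack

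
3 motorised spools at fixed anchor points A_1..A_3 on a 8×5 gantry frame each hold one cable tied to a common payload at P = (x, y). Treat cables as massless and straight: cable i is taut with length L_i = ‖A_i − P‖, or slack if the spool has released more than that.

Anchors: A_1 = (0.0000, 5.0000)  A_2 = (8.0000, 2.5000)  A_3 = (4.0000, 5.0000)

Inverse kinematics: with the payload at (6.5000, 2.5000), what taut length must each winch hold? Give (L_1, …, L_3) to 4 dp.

L_1 = √((0.0000−6.5000)² + (5.0000−2.5000)²) = 6.9642
L_2 = √((8.0000−6.5000)² + (2.5000−2.5000)²) = 1.5000
L_3 = √((4.0000−6.5000)² + (5.0000−2.5000)²) = 3.5355

(6.9642, 1.5000, 3.5355)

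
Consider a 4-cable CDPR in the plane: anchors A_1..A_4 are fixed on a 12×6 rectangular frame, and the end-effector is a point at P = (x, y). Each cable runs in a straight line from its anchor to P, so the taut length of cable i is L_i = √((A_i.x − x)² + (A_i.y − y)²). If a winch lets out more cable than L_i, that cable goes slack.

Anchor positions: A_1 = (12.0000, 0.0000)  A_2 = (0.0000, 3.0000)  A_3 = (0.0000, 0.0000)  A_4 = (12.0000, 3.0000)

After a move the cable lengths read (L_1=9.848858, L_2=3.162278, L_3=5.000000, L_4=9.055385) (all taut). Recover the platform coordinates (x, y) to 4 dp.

each cable: (A_i−P)·(A_i−P) = L_i²; let c_i = ‖A_i‖²−L_i²
c_1 = 144.0000+0.0000−97.0000 = 47.0000
row 1: 24.0000x − 6.0000y = 48.0000  (c_2=-1.0000)
row 2: 24.0000x + 0.0000y = 72.0000  (c_3=-25.0000)
row 3: 0.0000x − 6.0000y = -24.0000  (c_4=71.0000)
Cramer on rows 1–2 → x = 3.0000, y = 4.0000
check cable 4: ‖A_4−P‖² = 82.0000 ≈ L_4² = 82.0000 ✓

(3.0000, 4.0000)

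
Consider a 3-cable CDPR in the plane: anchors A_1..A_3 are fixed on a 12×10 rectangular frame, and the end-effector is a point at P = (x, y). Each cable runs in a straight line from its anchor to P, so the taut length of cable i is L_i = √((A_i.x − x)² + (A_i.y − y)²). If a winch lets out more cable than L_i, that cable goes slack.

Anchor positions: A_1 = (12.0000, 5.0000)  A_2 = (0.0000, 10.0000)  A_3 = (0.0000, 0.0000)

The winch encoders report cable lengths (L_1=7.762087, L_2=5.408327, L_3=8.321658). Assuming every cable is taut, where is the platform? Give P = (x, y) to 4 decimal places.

(4.5000, 7.0000)

each cable: (A_i−P)·(A_i−P) = L_i²; let q_i = ‖A_i‖²−L_i²
q_1 = 144.0000+25.0000−60.2500 = 108.7500
row 1: 24.0000x − 10.0000y = 38.0000  (q_2=70.7500)
row 2: 24.0000x + 10.0000y = 178.0000  (q_3=-69.2500)
Cramer on rows 1–2 → x = 4.5000, y = 7.0000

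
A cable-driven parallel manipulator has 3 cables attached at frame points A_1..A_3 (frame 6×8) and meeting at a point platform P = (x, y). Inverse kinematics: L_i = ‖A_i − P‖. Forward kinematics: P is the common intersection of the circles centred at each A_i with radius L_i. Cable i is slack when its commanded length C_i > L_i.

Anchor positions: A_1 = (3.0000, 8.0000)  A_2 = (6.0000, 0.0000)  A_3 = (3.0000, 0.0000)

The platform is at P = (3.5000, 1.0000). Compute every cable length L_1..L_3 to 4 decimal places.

cable 1: Δx=-0.5000, Δy=7.0000; L_1 = √(Δx²+Δy²) = 7.0178
cable 2: Δx=2.5000, Δy=-1.0000; L_2 = √(Δx²+Δy²) = 2.6926
cable 3: Δx=-0.5000, Δy=-1.0000; L_3 = √(Δx²+Δy²) = 1.1180

(7.0178, 2.6926, 1.1180)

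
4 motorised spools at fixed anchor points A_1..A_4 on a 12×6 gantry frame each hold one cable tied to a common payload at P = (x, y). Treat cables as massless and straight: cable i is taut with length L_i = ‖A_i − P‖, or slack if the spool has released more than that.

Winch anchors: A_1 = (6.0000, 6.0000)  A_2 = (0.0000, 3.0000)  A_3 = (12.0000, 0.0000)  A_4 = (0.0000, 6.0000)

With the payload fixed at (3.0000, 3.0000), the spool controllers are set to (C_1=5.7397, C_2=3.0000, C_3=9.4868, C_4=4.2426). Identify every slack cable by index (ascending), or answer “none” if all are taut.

cable 1: √((3.0000)²+(3.0000)²)=4.2426, C_1=5.7397: slack
cable 2: √((-3.0000)²+(0.0000)²)=3.0000, C_2=3.0000: taut
cable 3: √((9.0000)²+(-3.0000)²)=9.4868, C_3=9.4868: taut
cable 4: √((-3.0000)²+(3.0000)²)=4.2426, C_4=4.2426: taut

1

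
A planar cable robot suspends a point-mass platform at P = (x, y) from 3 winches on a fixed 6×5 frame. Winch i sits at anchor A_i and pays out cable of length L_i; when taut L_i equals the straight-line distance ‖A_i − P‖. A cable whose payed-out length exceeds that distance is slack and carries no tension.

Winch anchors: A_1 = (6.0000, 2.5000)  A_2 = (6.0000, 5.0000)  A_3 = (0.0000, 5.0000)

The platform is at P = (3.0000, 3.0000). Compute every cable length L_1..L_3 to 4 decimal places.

(3.0414, 3.6056, 3.6056)

cable 1: Δx=3.0000, Δy=-0.5000; L_1 = √(Δx²+Δy²) = 3.0414
cable 2: Δx=3.0000, Δy=2.0000; L_2 = √(Δx²+Δy²) = 3.6056
cable 3: Δx=-3.0000, Δy=2.0000; L_3 = √(Δx²+Δy²) = 3.6056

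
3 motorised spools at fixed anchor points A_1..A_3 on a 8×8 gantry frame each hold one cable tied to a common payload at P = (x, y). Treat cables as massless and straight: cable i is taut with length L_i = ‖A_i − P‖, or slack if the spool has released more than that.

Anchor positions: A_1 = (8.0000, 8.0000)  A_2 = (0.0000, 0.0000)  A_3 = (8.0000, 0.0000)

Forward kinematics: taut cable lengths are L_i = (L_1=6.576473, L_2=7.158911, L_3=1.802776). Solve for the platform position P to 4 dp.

each cable: (A_i−P)·(A_i−P) = L_i²; let k_i = ‖A_i‖²−L_i²
k_1 = 64.0000+64.0000−43.2500 = 84.7500
row 1: 16.0000x + 16.0000y = 136.0000  (k_2=-51.2500)
row 2: 0.0000x + 16.0000y = 24.0000  (k_3=60.7500)
Cramer on rows 1–2 → x = 7.0000, y = 1.5000

(7.0000, 1.5000)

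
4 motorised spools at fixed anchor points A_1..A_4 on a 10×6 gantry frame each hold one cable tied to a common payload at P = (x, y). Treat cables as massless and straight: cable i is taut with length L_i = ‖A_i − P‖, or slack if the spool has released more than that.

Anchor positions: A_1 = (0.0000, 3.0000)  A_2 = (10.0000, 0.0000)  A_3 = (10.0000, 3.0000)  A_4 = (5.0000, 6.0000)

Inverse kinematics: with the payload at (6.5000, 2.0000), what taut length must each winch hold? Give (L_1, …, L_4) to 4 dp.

L_1 = √((0.0000−6.5000)² + (3.0000−2.0000)²) = 6.5765
L_2 = √((10.0000−6.5000)² + (0.0000−2.0000)²) = 4.0311
L_3 = √((10.0000−6.5000)² + (3.0000−2.0000)²) = 3.6401
L_4 = √((5.0000−6.5000)² + (6.0000−2.0000)²) = 4.2720

(6.5765, 4.0311, 3.6401, 4.2720)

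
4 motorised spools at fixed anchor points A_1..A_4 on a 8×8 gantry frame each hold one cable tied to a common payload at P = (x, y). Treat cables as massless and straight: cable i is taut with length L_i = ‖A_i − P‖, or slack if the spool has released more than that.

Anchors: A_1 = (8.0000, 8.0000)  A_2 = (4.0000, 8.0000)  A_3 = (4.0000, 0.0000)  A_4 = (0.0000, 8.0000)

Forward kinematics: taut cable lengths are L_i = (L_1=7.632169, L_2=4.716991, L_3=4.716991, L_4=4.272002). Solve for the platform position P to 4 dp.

(1.5000, 4.0000)

each cable: (A_i−P)·(A_i−P) = L_i²; let q_i = ‖A_i‖²−L_i²
q_1 = 64.0000+64.0000−58.2500 = 69.7500
row 1: 8.0000x + 0.0000y = 12.0000  (q_2=57.7500)
row 2: 8.0000x + 16.0000y = 76.0000  (q_3=-6.2500)
row 3: 16.0000x + 0.0000y = 24.0000  (q_4=45.7500)
Cramer on rows 1–2 → x = 1.5000, y = 4.0000
check cable 4: ‖A_4−P‖² = 18.2500 ≈ L_4² = 18.2500 ✓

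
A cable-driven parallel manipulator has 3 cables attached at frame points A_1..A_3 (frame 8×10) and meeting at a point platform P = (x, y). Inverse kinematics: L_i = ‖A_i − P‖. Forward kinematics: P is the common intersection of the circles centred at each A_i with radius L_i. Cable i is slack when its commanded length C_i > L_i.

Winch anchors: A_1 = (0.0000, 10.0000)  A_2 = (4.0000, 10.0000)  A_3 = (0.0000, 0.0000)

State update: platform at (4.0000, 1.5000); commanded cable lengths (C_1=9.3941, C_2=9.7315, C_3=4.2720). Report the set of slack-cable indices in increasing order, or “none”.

2

cable 1: √((-4.0000)²+(8.5000)²)=9.3941, C_1=9.3941: taut
cable 2: √((0.0000)²+(8.5000)²)=8.5000, C_2=9.7315: slack
cable 3: √((-4.0000)²+(-1.5000)²)=4.2720, C_3=4.2720: taut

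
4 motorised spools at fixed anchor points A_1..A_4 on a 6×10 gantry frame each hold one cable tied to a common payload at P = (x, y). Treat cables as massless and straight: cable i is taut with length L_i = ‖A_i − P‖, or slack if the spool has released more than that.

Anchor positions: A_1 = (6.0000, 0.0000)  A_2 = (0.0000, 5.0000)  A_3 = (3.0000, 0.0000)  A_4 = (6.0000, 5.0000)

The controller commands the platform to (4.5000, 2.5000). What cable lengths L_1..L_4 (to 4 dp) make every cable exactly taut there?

cable 1: Δx=1.5000, Δy=-2.5000; L_1 = √(Δx²+Δy²) = 2.9155
cable 2: Δx=-4.5000, Δy=2.5000; L_2 = √(Δx²+Δy²) = 5.1478
cable 3: Δx=-1.5000, Δy=-2.5000; L_3 = √(Δx²+Δy²) = 2.9155
cable 4: Δx=1.5000, Δy=2.5000; L_4 = √(Δx²+Δy²) = 2.9155

(2.9155, 5.1478, 2.9155, 2.9155)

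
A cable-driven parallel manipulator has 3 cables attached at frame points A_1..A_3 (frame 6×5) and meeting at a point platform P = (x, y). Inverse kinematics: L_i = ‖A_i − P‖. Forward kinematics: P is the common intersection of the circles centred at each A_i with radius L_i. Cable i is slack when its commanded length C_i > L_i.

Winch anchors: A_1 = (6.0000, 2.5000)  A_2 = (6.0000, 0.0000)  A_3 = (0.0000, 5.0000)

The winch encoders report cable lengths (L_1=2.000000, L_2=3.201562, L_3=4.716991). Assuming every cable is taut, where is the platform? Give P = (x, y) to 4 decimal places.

circle eqns → linear via eq_j − eq_1; set k_j = A_j·A_j − L_j²
k_1 = 36.0000+6.2500−4.0000 = 38.2500
0.0000·x + 5.0000·y = k_1−k_2 = 12.5000
12.0000·x − 5.0000·y = k_1−k_3 = 35.5000
solve first two rows → x=4.0000, y=2.5000

(4.0000, 2.5000)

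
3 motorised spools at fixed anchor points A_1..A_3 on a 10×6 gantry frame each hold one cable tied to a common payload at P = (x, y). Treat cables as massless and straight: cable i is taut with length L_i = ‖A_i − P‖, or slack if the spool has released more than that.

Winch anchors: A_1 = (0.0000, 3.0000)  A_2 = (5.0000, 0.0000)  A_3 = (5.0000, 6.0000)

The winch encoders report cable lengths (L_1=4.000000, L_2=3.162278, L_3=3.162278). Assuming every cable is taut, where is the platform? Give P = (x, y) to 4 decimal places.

(4.0000, 3.0000)

each cable: (A_i−P)·(A_i−P) = L_i²; let q_i = ‖A_i‖²−L_i²
q_1 = 0.0000+9.0000−16.0000 = -7.0000
row 1: -10.0000x + 6.0000y = -22.0000  (q_2=15.0000)
row 2: -10.0000x − 6.0000y = -58.0000  (q_3=51.0000)
Cramer on rows 1–2 → x = 4.0000, y = 3.0000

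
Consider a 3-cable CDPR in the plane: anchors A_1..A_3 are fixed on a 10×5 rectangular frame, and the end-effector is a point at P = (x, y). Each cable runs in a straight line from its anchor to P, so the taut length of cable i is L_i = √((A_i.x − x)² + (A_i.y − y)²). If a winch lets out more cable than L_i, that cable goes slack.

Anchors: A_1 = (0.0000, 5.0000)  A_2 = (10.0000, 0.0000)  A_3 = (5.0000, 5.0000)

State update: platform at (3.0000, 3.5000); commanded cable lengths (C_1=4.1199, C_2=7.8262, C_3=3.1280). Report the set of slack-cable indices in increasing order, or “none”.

1, 3

cable 1: L_1 = ‖A_1−P‖ = 3.3541;  C_1 = 4.1199 → slack
cable 2: L_2 = ‖A_2−P‖ = 7.8262;  C_2 = 7.8262 → taut
cable 3: L_3 = ‖A_3−P‖ = 2.5000;  C_3 = 3.1280 → slack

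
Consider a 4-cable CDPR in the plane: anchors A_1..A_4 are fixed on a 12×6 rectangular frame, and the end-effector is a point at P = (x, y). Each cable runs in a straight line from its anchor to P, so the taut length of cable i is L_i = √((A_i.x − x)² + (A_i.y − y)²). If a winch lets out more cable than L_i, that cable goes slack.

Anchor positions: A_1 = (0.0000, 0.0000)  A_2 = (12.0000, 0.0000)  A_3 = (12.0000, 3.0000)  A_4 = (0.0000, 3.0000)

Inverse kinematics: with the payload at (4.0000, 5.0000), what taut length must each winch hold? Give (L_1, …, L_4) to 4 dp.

(6.4031, 9.4340, 8.2462, 4.4721)

L_1 = √((0.0000−4.0000)² + (0.0000−5.0000)²) = 6.4031
L_2 = √((12.0000−4.0000)² + (0.0000−5.0000)²) = 9.4340
L_3 = √((12.0000−4.0000)² + (3.0000−5.0000)²) = 8.2462
L_4 = √((0.0000−4.0000)² + (3.0000−5.0000)²) = 4.4721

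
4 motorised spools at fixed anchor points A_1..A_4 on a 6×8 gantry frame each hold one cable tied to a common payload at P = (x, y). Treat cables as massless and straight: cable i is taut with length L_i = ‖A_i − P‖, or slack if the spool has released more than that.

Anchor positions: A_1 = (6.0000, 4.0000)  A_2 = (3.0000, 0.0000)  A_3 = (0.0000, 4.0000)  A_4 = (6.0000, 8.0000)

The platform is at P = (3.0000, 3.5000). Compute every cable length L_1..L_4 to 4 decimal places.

cable 1: Δx=3.0000, Δy=0.5000; L_1 = √(Δx²+Δy²) = 3.0414
cable 2: Δx=0.0000, Δy=-3.5000; L_2 = √(Δx²+Δy²) = 3.5000
cable 3: Δx=-3.0000, Δy=0.5000; L_3 = √(Δx²+Δy²) = 3.0414
cable 4: Δx=3.0000, Δy=4.5000; L_4 = √(Δx²+Δy²) = 5.4083

(3.0414, 3.5000, 3.0414, 5.4083)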